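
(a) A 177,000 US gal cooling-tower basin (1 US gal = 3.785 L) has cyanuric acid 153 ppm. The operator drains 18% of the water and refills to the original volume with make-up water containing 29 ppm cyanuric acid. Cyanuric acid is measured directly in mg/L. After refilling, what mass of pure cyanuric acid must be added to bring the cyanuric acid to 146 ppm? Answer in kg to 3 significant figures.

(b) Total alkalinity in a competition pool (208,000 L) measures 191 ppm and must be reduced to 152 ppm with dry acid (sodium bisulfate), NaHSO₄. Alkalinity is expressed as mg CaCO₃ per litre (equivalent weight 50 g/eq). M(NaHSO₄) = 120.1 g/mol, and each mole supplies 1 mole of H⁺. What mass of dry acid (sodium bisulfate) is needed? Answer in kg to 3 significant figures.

(a) 10.3 kg; (b) 19.5 kg

(a) Volume: 177,000 US gal × 3.785 L/gal = 669,945 L.
(a) After draining 18% and refilling: 153 × 0.82 + 29 × 0.18 = 130.68 ppm.
(a) Deficit to target: 146 − 130.68 = 15.32 mg/L.
(a) Mass: 15.32 mg/L × 669,945 L = 10,260 g cyanuric acid.

(b) Alkalinity to neutralize: (191 − 152) = 39 mg/L as CaCO₃ × 208,000 L = 8112 g as CaCO₃.
(b) Equivalents of H⁺ required: 8112 ÷ 50 g/eq = 162.2 eq = 162.2 mol NaHSO₄.
(b) Mass of NaHSO₄: 162.2 × 120.1 = 19,490 g.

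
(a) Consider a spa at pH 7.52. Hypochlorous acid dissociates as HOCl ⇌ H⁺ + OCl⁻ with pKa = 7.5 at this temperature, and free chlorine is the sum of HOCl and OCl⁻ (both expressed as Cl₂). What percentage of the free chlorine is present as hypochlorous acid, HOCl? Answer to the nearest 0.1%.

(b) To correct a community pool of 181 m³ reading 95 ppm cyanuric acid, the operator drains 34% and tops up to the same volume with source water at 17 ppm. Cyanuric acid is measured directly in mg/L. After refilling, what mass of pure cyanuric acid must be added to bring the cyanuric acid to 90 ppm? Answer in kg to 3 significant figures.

(a) [OCl⁻]/[HOCl] = 10^(pH − pKa) = 10^(7.52 − 7.5) = 10^0.02 = 1.047.
(a) Fraction as HOCl = 1 / (1 + 1.047) = 0.4885.

(b) Volume: 181 m³ = 181,000 L.
(b) After draining 34% and refilling: 95 × 0.66 + 17 × 0.34 = 68.48 ppm.
(b) Deficit to target: 90 − 68.48 = 21.52 mg/L.
(b) Mass: 21.52 mg/L × 181,000 L = 3895 g cyanuric acid.

(a) 48.8%; (b) 3.90 kg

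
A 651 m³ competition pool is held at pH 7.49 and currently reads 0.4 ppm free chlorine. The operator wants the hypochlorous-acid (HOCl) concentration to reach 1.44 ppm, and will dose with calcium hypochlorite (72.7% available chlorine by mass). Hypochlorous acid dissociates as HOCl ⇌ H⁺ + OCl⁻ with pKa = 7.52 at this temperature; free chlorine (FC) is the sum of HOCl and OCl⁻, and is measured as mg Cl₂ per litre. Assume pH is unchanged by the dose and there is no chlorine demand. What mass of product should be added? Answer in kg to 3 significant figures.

Volume: 651 m³ = 651,000 L.
[OCl⁻]/[HOCl] = 10^(pH − pKa) = 10^(7.49 − 7.52) = 0.9333; fraction as HOCl = 1/(1 + 0.9333) = 0.5173.
Free chlorine required for 1.44 ppm HOCl: 1.44 / 0.5173 = 2.784 ppm.
FC to add: 2.784 − 0.4 = 2.384 mg/L as Cl₂.
Cl₂ equivalent: 2.384 mg/L × 651,000 L = 1552 g.
Product at 72.7% available Cl: 1552 / 0.727 = 2135 g.

2.13 kg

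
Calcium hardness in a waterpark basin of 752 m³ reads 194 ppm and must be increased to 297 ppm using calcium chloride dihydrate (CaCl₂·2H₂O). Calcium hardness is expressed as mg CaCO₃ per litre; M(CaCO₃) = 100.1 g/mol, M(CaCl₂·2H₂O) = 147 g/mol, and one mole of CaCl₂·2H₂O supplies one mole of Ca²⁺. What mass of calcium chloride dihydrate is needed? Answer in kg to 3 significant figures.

114 kg

Volume: 752 m³ = 752,000 L.
Hardness to add: (297 − 194) = 103 mg/L as CaCO₃ × 752,000 L = 77,460 g as CaCO₃.
Moles of Ca²⁺ (1 mol Ca²⁺ ≡ 1 mol CaCO₃): 77,460 / 100.1 g/mol = 773.8 mol.
Mass of CaCl₂·2H₂O: 773.8 × 147 = 113,700 g.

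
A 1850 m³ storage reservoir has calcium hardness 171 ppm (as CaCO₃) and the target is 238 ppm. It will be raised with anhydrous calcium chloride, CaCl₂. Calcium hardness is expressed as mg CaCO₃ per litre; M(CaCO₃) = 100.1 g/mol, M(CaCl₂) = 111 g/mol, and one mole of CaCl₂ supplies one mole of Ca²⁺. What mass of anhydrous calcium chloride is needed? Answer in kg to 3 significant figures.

Volume: 1850 m³ = 1,850,000 L.
Hardness to add: (238 − 171) = 67 mg/L as CaCO₃ × 1,850,000 L = 124,000 g as CaCO₃.
Moles of Ca²⁺ (1 mol Ca²⁺ ≡ 1 mol CaCO₃): 124,000 / 100.1 g/mol = 1238 mol.
Mass of CaCl₂: 1238 × 111 = 137,400 g.

137 kg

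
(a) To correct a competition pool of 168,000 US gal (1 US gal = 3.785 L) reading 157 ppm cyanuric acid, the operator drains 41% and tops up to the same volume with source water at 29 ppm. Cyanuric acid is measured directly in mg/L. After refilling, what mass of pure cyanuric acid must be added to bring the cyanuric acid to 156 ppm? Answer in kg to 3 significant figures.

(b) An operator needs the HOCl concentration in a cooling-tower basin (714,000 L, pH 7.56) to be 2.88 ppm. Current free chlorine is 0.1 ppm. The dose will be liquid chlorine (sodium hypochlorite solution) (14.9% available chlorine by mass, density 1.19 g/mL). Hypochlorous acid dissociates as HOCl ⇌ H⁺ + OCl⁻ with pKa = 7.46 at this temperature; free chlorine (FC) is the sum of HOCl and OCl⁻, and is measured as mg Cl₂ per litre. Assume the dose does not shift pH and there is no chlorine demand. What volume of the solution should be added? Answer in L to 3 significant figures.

(a) 32.7 kg; (b) 25.8 L

(a) Volume: 168,000 US gal × 3.785 L/gal = 635,880 L.
(a) After draining 41% and refilling: 157 × 0.59 + 29 × 0.41 = 104.52 ppm.
(a) Deficit to target: 156 − 104.52 = 51.48 mg/L.
(a) Mass: 51.48 mg/L × 635,880 L = 32,740 g cyanuric acid.

(b) [OCl⁻]/[HOCl] = 10^(pH − pKa) = 10^(7.56 − 7.46) = 1.259; fraction as HOCl = 1/(1 + 1.259) = 0.4427.
(b) Free chlorine required for 2.88 ppm HOCl: 2.88 / 0.4427 = 6.506 ppm.
(b) FC to add: 6.506 − 0.1 = 6.406 mg/L as Cl₂.
(b) Cl₂ equivalent: 6.406 mg/L × 714,000 L = 4574 g.
(b) Product at 14.9% available Cl: 4574 / 0.149 = 30,700 g.
(b) Volume: 30,700 g ÷ 1.19 g/mL = 25,790 mL.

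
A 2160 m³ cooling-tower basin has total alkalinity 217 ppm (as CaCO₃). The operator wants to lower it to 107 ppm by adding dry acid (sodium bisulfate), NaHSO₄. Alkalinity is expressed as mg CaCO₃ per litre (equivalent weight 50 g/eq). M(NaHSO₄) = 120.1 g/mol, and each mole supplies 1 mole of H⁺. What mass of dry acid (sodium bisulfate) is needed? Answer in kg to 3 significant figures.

Volume: 2160 m³ = 2,160,000 L.
Alkalinity to neutralize: (217 − 107) = 110 mg/L as CaCO₃ × 2,160,000 L = 237,600 g as CaCO₃.
Equivalents of H⁺ required: 237,600 ÷ 50 g/eq = 4752 eq = 4752 mol NaHSO₄.
Mass of NaHSO₄: 4752 × 120.1 = 570,700 g.

571 kg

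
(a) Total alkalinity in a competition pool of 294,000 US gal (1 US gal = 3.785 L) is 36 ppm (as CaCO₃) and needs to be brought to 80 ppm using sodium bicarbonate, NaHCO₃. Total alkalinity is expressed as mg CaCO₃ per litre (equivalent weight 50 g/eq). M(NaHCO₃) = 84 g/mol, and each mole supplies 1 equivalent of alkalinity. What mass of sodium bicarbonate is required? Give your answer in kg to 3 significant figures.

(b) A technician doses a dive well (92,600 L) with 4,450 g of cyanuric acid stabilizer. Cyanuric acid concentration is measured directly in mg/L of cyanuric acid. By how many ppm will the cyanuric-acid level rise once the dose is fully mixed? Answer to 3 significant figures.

(a) Volume: 294,000 US gal × 3.785 L/gal = 1,112,790 L.
(a) Alkalinity to add: (80 − 36) = 44 mg/L as CaCO₃ × 1,112,790 L = 48,960 g as CaCO₃.
(a) Equivalents: 48,960 g ÷ 50 g/eq = 979.3 eq.
(a) NaHCO₃ supplies 1 eq per mole → 979.3 mol.
(a) Mass: 979.3 mol × 84 g/mol = 82,260 g.

(b) Rise: 4,450 g / 92,600 L × 1000 = 48.06 mg/L.

(a) 82.3 kg; (b) 48.1 ppm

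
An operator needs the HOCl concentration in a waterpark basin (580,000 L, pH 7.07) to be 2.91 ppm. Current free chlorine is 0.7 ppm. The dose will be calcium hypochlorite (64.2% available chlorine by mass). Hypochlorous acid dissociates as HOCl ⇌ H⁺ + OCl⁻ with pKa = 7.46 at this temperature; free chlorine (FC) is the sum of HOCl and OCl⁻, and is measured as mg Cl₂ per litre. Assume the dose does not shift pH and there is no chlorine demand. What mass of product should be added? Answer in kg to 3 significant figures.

[OCl⁻]/[HOCl] = 10^(pH − pKa) = 10^(7.07 − 7.46) = 0.4074; fraction as HOCl = 1/(1 + 0.4074) = 0.7105.
Free chlorine required for 2.91 ppm HOCl: 2.91 / 0.7105 = 4.095 ppm.
FC to add: 4.095 − 0.7 = 3.395 mg/L as Cl₂.
Cl₂ equivalent: 3.395 mg/L × 580,000 L = 1969 g.
Product at 64.2% available Cl: 1969 / 0.642 = 3068 g.

3.07 kg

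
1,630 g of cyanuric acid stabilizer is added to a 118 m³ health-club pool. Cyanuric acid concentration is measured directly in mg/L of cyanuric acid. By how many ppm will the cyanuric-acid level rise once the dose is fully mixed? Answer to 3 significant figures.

13.8 ppm

Volume: 118 m³ = 118,000 L.
Rise: 1,630 g / 118,000 L × 1000 = 13.81 mg/L.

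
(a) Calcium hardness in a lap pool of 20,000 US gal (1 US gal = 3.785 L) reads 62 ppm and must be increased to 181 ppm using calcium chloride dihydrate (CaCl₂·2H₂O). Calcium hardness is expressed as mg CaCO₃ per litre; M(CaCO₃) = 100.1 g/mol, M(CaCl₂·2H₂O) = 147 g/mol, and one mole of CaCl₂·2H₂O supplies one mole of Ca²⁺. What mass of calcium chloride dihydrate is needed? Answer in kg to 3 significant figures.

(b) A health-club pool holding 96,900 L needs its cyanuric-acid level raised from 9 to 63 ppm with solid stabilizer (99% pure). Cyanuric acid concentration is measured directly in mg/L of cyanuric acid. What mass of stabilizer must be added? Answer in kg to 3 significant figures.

(a) 13.2 kg; (b) 5.29 kg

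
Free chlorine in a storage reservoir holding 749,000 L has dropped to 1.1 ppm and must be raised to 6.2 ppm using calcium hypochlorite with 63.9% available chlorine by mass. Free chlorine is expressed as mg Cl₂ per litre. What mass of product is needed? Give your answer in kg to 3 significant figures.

Chlorine deficit: 6.2 − 1.1 = 5.1 ppm = 5.1 mg/L as Cl₂.
Cl₂ equivalent needed: 5.1 mg/L × 749,000 L = 3,820,000 mg = 3820 g.
Product at 63.9% available chlorine: 3820 / 0.639 = 5978 g.

5.98 kg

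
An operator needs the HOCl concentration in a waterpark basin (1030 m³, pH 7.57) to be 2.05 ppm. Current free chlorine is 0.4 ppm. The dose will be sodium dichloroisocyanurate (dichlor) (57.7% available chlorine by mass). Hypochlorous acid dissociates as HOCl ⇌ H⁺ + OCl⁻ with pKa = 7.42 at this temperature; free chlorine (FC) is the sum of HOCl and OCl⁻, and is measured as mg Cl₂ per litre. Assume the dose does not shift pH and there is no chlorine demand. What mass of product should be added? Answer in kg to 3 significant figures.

Volume: 1030 m³ = 1,030,000 L.
[OCl⁻]/[HOCl] = 10^(pH − pKa) = 10^(7.57 − 7.42) = 1.413; fraction as HOCl = 1/(1 + 1.413) = 0.4145.
Free chlorine required for 2.05 ppm HOCl: 2.05 / 0.4145 = 4.946 ppm.
FC to add: 4.946 − 0.4 = 4.546 mg/L as Cl₂.
Cl₂ equivalent: 4.546 mg/L × 1,030,000 L = 4682 g.
Product at 57.7% available Cl: 4682 / 0.577 = 8115 g.

8.11 kg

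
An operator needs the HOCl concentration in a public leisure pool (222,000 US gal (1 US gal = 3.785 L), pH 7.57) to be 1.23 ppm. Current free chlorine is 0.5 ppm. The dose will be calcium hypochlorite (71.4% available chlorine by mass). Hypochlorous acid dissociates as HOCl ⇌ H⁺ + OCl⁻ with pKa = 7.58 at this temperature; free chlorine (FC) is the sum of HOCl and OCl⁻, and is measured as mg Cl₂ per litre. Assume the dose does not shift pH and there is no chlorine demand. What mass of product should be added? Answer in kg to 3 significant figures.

2.27 kg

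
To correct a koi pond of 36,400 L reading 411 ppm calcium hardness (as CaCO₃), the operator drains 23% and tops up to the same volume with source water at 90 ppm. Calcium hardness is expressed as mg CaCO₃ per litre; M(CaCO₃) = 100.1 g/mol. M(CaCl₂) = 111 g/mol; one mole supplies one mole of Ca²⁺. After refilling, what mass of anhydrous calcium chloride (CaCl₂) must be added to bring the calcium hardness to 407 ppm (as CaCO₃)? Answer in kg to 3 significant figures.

After draining 23% and refilling: 411 × 0.77 + 90 × 0.23 = 337.17 ppm.
Deficit to target: 407 − 337.17 = 69.83 mg/L.
As CaCO₃: 69.83 mg/L × 36,400 L = 2542 g; ÷ 100.1 = 25.39 mol Ca²⁺.
Mass: 25.39 × 111 = 2819 g.

2.82 kg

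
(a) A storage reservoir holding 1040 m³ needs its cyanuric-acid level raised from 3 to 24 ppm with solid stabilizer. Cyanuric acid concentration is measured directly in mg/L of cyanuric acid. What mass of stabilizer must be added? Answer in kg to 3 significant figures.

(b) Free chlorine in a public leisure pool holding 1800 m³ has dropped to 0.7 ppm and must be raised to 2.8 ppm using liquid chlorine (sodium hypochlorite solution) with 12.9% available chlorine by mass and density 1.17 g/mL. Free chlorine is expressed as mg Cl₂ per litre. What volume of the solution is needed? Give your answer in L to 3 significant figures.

(a) Volume: 1040 m³ = 1,040,000 L.
(a) CYA to add: (24 − 3) = 21 mg/L × 1,040,000 L = 21,840 g cyanuric acid.

(b) Volume: 1800 m³ = 1,800,000 L.
(b) Chlorine deficit: 2.8 − 0.7 = 2.1 ppm = 2.1 mg/L as Cl₂.
(b) Cl₂ equivalent needed: 2.1 mg/L × 1,800,000 L = 3,780,000 mg = 3780 g.
(b) Product at 12.9% available chlorine: 3780 / 0.129 = 29,300 g.
(b) Volume at density 1.17 g/mL: 29,300 g ÷ 1.17 g/mL = 25,040 mL.

(a) 21.8 kg; (b) 25.0 L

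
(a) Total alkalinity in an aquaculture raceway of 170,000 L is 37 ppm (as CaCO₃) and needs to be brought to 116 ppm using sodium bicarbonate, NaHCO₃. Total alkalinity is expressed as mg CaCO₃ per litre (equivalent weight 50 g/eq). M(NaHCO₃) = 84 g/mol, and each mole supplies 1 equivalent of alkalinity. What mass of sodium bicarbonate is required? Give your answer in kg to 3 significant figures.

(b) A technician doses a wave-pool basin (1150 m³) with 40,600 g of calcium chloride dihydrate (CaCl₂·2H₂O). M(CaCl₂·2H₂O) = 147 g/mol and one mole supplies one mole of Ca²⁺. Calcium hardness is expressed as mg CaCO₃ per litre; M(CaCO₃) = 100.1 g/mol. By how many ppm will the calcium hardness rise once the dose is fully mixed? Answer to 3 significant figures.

(a) 22.6 kg; (b) 24.0 ppm

(a) Alkalinity to add: (116 − 37) = 79 mg/L as CaCO₃ × 170,000 L = 13,430 g as CaCO₃.
(a) Equivalents: 13,430 g ÷ 50 g/eq = 268.6 eq.
(a) NaHCO₃ supplies 1 eq per mole → 268.6 mol.
(a) Mass: 268.6 mol × 84 g/mol = 22,560 g.

(b) Volume: 1150 m³ = 1,150,000 L.
(b) Moles of Ca²⁺: 40,600 g ÷ 147 g/mol = 276.2 mol.
(b) As CaCO₃: 276.2 mol × 100.1 g/mol = 27,650 g.
(b) Rise: 27,650 g / 1,150,000 L × 1000 = 24.04 mg/L.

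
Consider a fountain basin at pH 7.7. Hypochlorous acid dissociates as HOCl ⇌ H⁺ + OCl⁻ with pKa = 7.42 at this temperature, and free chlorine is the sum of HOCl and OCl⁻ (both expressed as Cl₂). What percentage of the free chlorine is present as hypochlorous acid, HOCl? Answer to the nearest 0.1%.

[OCl⁻]/[HOCl] = 10^(pH − pKa) = 10^(7.7 − 7.42) = 10^0.28 = 1.905.
Fraction as HOCl = 1 / (1 + 1.905) = 0.3442.

34.4%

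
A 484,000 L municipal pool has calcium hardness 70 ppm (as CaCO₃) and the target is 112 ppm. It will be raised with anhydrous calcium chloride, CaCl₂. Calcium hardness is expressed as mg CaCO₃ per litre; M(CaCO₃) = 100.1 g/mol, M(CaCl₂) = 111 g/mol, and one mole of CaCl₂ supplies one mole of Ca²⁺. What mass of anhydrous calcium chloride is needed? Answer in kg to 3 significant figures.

22.5 kg

Hardness to add: (112 − 70) = 42 mg/L as CaCO₃ × 484,000 L = 20,330 g as CaCO₃.
Moles of Ca²⁺ (1 mol Ca²⁺ ≡ 1 mol CaCO₃): 20,330 / 100.1 g/mol = 203.1 mol.
Mass of CaCl₂: 203.1 × 111 = 22,540 g.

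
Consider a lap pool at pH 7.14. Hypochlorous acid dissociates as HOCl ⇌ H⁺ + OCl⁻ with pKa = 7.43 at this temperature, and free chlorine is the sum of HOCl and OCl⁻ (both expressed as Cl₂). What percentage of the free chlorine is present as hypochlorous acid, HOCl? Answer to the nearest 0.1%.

66.1%

[OCl⁻]/[HOCl] = 10^(pH − pKa) = 10^(7.14 − 7.43) = 10^-0.29 = 0.5129.
Fraction as HOCl = 1 / (1 + 0.5129) = 0.661.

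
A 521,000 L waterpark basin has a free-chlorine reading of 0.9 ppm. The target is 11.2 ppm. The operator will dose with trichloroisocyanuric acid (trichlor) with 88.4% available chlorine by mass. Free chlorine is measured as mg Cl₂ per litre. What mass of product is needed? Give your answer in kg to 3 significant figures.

Chlorine deficit: 11.2 − 0.9 = 10.3 ppm = 10.3 mg/L as Cl₂.
Cl₂ equivalent needed: 10.3 mg/L × 521,000 L = 5,366,000 mg = 5366 g.
Product at 88.4% available chlorine: 5366 / 0.884 = 6070 g.

6.07 kg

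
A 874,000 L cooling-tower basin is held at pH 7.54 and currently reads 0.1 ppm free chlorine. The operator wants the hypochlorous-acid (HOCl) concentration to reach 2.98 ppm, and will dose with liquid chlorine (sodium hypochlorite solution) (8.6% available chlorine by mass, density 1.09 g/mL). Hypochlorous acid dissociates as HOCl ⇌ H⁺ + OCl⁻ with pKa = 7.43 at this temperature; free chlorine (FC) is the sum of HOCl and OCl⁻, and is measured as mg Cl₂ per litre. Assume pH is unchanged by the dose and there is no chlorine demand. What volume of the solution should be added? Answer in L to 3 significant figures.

62.6 L

[OCl⁻]/[HOCl] = 10^(pH − pKa) = 10^(7.54 − 7.43) = 1.288; fraction as HOCl = 1/(1 + 1.288) = 0.437.
Free chlorine required for 2.98 ppm HOCl: 2.98 / 0.437 = 6.819 ppm.
FC to add: 6.819 − 0.1 = 6.719 mg/L as Cl₂.
Cl₂ equivalent: 6.719 mg/L × 874,000 L = 5872 g.
Product at 8.6% available Cl: 5872 / 0.086 = 68,280 g.
Volume: 68,280 g ÷ 1.09 g/mL = 62,650 mL.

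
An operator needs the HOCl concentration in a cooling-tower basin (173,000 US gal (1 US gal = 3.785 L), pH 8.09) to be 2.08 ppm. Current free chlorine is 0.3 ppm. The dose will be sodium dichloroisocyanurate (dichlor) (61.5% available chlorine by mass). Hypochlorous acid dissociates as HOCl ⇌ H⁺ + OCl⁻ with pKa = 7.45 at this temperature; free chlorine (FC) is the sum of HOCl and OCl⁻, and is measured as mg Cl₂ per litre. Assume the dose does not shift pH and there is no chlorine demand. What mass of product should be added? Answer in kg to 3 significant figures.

11.6 kg

Volume: 173,000 US gal × 3.785 L/gal = 654,805 L.
[OCl⁻]/[HOCl] = 10^(pH − pKa) = 10^(8.09 − 7.45) = 4.365; fraction as HOCl = 1/(1 + 4.365) = 0.1864.
Free chlorine required for 2.08 ppm HOCl: 2.08 / 0.1864 = 11.16 ppm.
FC to add: 11.16 − 0.3 = 10.86 mg/L as Cl₂.
Cl₂ equivalent: 10.86 mg/L × 654,805 L = 7111 g.
Product at 61.5% available Cl: 7111 / 0.615 = 11,560 g.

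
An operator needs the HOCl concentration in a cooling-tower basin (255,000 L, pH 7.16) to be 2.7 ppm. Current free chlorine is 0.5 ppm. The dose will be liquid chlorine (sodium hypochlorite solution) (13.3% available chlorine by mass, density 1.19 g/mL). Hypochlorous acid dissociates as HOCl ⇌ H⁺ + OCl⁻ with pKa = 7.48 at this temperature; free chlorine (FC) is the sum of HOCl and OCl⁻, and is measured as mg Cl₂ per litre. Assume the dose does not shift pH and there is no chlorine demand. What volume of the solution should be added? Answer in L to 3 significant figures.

5.63 L

[OCl⁻]/[HOCl] = 10^(pH − pKa) = 10^(7.16 − 7.48) = 0.4786; fraction as HOCl = 1/(1 + 0.4786) = 0.6763.
Free chlorine required for 2.7 ppm HOCl: 2.7 / 0.6763 = 3.992 ppm.
FC to add: 3.992 − 0.5 = 3.492 mg/L as Cl₂.
Cl₂ equivalent: 3.492 mg/L × 255,000 L = 890.5 g.
Product at 13.3% available Cl: 890.5 / 0.133 = 6696 g.
Volume: 6696 g ÷ 1.19 g/mL = 5627 mL.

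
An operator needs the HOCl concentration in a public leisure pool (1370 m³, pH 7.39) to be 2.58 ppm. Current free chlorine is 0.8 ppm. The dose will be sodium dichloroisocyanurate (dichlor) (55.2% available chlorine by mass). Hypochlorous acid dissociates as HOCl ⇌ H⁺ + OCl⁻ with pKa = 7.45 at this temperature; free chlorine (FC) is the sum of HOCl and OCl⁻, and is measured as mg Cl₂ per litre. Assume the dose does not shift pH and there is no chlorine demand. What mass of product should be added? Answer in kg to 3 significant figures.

Volume: 1370 m³ = 1,370,000 L.
[OCl⁻]/[HOCl] = 10^(pH − pKa) = 10^(7.39 − 7.45) = 0.871; fraction as HOCl = 1/(1 + 0.871) = 0.5345.
Free chlorine required for 2.58 ppm HOCl: 2.58 / 0.5345 = 4.827 ppm.
FC to add: 4.827 − 0.8 = 4.027 mg/L as Cl₂.
Cl₂ equivalent: 4.027 mg/L × 1,370,000 L = 5517 g.
Product at 55.2% available Cl: 5517 / 0.552 = 9995 g.

9.99 kg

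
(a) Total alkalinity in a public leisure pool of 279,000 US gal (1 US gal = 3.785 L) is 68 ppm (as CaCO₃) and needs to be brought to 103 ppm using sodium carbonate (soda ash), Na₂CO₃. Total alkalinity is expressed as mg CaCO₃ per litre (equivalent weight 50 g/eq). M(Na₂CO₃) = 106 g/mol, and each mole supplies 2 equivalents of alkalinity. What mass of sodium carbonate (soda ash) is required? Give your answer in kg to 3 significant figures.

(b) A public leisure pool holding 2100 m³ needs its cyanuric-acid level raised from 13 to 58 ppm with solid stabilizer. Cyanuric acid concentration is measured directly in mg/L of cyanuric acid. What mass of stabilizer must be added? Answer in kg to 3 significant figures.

(a) 39.2 kg; (b) 94.5 kg

(a) Volume: 279,000 US gal × 3.785 L/gal = 1,056,015 L.
(a) Alkalinity to add: (103 − 68) = 35 mg/L as CaCO₃ × 1,056,015 L = 36,960 g as CaCO₃.
(a) Equivalents: 36,960 g ÷ 50 g/eq = 739.2 eq.
(a) Each mole of Na₂CO₃ supplies 2 eq, so 739.2 / 2 = 369.6 mol.
(a) Mass: 369.6 mol × 106 g/mol = 39,180 g.

(b) Volume: 2100 m³ = 2,100,000 L.
(b) CYA to add: (58 − 13) = 45 mg/L × 2,100,000 L = 94,500 g cyanuric acid.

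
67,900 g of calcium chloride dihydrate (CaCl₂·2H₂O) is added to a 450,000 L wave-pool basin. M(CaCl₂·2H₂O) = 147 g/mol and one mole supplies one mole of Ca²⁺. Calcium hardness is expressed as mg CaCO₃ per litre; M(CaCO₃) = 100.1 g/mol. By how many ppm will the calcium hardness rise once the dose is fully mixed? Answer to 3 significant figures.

103 ppm

Moles of Ca²⁺: 67,900 g ÷ 147 g/mol = 461.9 mol.
As CaCO₃: 461.9 mol × 100.1 g/mol = 46,240 g.
Rise: 46,240 g / 450,000 L × 1000 = 102.7 mg/L.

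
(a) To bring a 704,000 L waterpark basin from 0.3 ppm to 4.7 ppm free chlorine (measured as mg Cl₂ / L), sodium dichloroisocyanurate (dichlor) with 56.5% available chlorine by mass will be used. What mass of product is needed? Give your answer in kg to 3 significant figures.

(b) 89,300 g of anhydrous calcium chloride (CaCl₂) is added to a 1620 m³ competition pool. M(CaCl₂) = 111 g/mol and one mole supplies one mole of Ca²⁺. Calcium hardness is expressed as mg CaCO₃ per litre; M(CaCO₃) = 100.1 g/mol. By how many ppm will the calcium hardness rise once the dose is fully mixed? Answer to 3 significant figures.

(a) 5.48 kg; (b) 49.7 ppm

(a) Chlorine deficit: 4.7 − 0.3 = 4.4 ppm = 4.4 mg/L as Cl₂.
(a) Cl₂ equivalent needed: 4.4 mg/L × 704,000 L = 3,098,000 mg = 3098 g.
(a) Product at 56.5% available chlorine: 3098 / 0.565 = 5482 g.

(b) Volume: 1620 m³ = 1,620,000 L.
(b) Moles of Ca²⁺: 89,300 g ÷ 111 g/mol = 804.5 mol.
(b) As CaCO₃: 804.5 mol × 100.1 g/mol = 80,530 g.
(b) Rise: 80,530 g / 1,620,000 L × 1000 = 49.71 mg/L.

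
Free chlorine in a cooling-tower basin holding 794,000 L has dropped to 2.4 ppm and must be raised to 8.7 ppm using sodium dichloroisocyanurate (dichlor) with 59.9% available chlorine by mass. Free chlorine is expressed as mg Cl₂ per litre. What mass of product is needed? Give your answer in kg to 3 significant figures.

Chlorine deficit: 8.7 − 2.4 = 6.3 ppm = 6.3 mg/L as Cl₂.
Cl₂ equivalent needed: 6.3 mg/L × 794,000 L = 5,002,000 mg = 5002 g.
Product at 59.9% available chlorine: 5002 / 0.599 = 8351 g.

8.35 kg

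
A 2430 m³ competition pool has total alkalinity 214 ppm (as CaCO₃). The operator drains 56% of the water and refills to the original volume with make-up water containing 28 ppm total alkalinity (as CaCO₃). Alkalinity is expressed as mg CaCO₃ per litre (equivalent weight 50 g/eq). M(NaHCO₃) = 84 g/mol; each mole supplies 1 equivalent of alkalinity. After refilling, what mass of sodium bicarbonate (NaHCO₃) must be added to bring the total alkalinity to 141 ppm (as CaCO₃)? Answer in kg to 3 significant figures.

Volume: 2430 m³ = 2,430,000 L.
After draining 56% and refilling: 214 × 0.44 + 28 × 0.56 = 109.84 ppm.
Deficit to target: 141 − 109.84 = 31.16 mg/L.
As CaCO₃: 31.16 mg/L × 2,430,000 L = 75,720 g; ÷ 50 g/eq ÷ 1 = 1514 mol NaHCO₃.
Mass: 1514 × 84 = 127,200 g.

127 kg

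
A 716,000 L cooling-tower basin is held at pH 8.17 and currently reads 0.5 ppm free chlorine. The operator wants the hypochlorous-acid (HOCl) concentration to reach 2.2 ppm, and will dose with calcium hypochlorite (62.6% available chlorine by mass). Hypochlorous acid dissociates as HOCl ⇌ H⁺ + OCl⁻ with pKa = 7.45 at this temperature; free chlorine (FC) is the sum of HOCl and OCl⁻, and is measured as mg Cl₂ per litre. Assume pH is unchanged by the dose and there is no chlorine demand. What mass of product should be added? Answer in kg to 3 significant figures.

[OCl⁻]/[HOCl] = 10^(pH − pKa) = 10^(8.17 − 7.45) = 5.248; fraction as HOCl = 1/(1 + 5.248) = 0.16.
Free chlorine required for 2.2 ppm HOCl: 2.2 / 0.16 = 13.75 ppm.
FC to add: 13.75 − 0.5 = 13.25 mg/L as Cl₂.
Cl₂ equivalent: 13.25 mg/L × 716,000 L = 9484 g.
Product at 62.6% available Cl: 9484 / 0.626 = 15,150 g.

15.2 kg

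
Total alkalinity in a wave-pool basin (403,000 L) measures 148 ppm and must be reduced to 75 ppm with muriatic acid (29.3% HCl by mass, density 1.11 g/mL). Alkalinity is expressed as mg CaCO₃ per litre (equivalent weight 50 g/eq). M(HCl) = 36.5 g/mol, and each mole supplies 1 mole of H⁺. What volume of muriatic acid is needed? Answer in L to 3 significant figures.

66.0 L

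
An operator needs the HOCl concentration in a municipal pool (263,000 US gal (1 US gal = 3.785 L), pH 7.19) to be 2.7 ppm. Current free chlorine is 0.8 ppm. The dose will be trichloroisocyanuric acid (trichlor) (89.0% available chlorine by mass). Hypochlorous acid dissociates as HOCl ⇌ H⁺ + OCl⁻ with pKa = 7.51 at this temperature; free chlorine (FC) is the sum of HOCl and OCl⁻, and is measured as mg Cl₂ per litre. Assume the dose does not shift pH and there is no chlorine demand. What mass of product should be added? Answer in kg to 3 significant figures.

3.57 kg

Volume: 263,000 US gal × 3.785 L/gal = 995,455 L.
[OCl⁻]/[HOCl] = 10^(pH − pKa) = 10^(7.19 − 7.51) = 0.4786; fraction as HOCl = 1/(1 + 0.4786) = 0.6763.
Free chlorine required for 2.7 ppm HOCl: 2.7 / 0.6763 = 3.992 ppm.
FC to add: 3.992 − 0.8 = 3.192 mg/L as Cl₂.
Cl₂ equivalent: 3.192 mg/L × 995,455 L = 3178 g.
Product at 89.0% available Cl: 3178 / 0.89 = 3571 g.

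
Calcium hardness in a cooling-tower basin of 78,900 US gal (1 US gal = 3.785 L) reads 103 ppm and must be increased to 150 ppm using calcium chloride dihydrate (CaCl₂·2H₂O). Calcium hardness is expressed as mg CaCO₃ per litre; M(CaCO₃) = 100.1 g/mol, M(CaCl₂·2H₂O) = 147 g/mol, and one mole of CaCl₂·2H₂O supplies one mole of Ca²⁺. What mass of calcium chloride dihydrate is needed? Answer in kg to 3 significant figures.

Volume: 78,900 US gal × 3.785 L/gal = 298,636 L.
Hardness to add: (150 − 103) = 47 mg/L as CaCO₃ × 298,636 L = 14,040 g as CaCO₃.
Moles of Ca²⁺ (1 mol Ca²⁺ ≡ 1 mol CaCO₃): 14,040 / 100.1 g/mol = 140.2 mol.
Mass of CaCl₂·2H₂O: 140.2 × 147 = 20,610 g.

20.6 kg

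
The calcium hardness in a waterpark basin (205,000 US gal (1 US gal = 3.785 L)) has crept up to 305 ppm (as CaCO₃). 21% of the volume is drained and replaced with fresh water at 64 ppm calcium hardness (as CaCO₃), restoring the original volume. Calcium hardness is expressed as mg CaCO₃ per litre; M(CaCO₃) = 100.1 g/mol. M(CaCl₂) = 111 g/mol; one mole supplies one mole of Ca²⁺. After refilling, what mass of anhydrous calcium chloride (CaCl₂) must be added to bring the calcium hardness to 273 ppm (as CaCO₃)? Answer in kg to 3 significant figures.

Volume: 205,000 US gal × 3.785 L/gal = 775,925 L.
After draining 21% and refilling: 305 × 0.79 + 64 × 0.21 = 254.39 ppm.
Deficit to target: 273 − 254.39 = 18.61 mg/L.
As CaCO₃: 18.61 mg/L × 775,925 L = 14,440 g; ÷ 100.1 = 144.3 mol Ca²⁺.
Mass: 144.3 × 111 = 16,010 g.

16.0 kg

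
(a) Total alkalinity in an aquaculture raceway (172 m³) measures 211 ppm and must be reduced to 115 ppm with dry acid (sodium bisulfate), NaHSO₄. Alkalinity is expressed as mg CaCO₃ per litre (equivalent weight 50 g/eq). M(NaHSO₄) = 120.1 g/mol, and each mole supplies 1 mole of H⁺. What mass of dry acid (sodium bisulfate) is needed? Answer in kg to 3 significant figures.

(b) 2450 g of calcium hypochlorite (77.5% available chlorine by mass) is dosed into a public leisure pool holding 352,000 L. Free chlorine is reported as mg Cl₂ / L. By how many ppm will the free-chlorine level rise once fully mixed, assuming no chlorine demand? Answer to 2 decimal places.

(a) Volume: 172 m³ = 172,000 L.
(a) Alkalinity to neutralize: (211 − 115) = 96 mg/L as CaCO₃ × 172,000 L = 16,510 g as CaCO₃.
(a) Equivalents of H⁺ required: 16,510 ÷ 50 g/eq = 330.2 eq = 330.2 mol NaHSO₄.
(a) Mass of NaHSO₄: 330.2 × 120.1 = 39,660 g.

(b) Available chlorine delivered: 2450 g × 0.775 = 1899 g as Cl₂.
(b) Concentration rise: 1899 g / 352,000 L = 5.394 mg/L = 5.39 ppm.

(a) 39.7 kg; (b) 5.39 ppm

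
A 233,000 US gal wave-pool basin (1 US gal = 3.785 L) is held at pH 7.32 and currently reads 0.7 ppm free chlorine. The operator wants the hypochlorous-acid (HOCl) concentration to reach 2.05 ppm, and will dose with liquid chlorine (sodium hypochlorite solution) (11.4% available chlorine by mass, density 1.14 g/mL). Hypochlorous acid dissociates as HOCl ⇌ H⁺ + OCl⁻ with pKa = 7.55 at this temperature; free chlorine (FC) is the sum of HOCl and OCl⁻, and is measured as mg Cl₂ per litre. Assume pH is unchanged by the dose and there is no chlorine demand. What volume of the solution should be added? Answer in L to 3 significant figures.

17.4 L

Volume: 233,000 US gal × 3.785 L/gal = 881,905 L.
[OCl⁻]/[HOCl] = 10^(pH − pKa) = 10^(7.32 − 7.55) = 0.5888; fraction as HOCl = 1/(1 + 0.5888) = 0.6294.
Free chlorine required for 2.05 ppm HOCl: 2.05 / 0.6294 = 3.257 ppm.
FC to add: 3.257 − 0.7 = 2.557 mg/L as Cl₂.
Cl₂ equivalent: 2.557 mg/L × 881,905 L = 2255 g.
Product at 11.4% available Cl: 2255 / 0.114 = 19,780 g.
Volume: 19,780 g ÷ 1.14 g/mL = 17,350 mL.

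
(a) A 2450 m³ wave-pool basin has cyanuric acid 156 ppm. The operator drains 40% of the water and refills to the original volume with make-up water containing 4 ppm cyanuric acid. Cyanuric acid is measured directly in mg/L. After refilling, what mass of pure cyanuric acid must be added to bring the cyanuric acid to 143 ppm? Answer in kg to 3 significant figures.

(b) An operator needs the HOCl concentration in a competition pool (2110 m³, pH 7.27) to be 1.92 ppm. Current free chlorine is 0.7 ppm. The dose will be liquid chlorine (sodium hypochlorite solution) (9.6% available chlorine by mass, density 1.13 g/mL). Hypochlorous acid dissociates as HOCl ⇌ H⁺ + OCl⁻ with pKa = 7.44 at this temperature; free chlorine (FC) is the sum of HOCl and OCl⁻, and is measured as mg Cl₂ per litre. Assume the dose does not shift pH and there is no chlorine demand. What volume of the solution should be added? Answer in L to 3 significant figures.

(a) Volume: 2450 m³ = 2,450,000 L.
(a) After draining 40% and refilling: 156 × 0.60 + 4 × 0.40 = 95.2 ppm.
(a) Deficit to target: 143 − 95.2 = 47.8 mg/L.
(a) Mass: 47.8 mg/L × 2,450,000 L = 117,100 g cyanuric acid.

(b) Volume: 2110 m³ = 2,110,000 L.
(b) [OCl⁻]/[HOCl] = 10^(pH − pKa) = 10^(7.27 − 7.44) = 0.6761; fraction as HOCl = 1/(1 + 0.6761) = 0.5966.
(b) Free chlorine required for 1.92 ppm HOCl: 1.92 / 0.5966 = 3.218 ppm.
(b) FC to add: 3.218 − 0.7 = 2.518 mg/L as Cl₂.
(b) Cl₂ equivalent: 2.518 mg/L × 2,110,000 L = 5313 g.
(b) Product at 9.6% available Cl: 5313 / 0.096 = 55,350 g.
(b) Volume: 55,350 g ÷ 1.13 g/mL = 48,980 mL.

(a) 117 kg; (b) 49.0 L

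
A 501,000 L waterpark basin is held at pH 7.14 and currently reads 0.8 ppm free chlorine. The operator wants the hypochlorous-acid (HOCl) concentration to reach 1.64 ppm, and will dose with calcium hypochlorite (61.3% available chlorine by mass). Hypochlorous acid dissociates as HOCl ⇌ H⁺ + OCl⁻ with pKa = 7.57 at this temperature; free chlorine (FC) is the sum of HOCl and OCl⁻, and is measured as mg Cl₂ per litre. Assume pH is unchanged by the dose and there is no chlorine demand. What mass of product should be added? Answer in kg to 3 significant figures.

[OCl⁻]/[HOCl] = 10^(pH − pKa) = 10^(7.14 − 7.57) = 0.3715; fraction as HOCl = 1/(1 + 0.3715) = 0.7291.
Free chlorine required for 1.64 ppm HOCl: 1.64 / 0.7291 = 2.249 ppm.
FC to add: 2.249 − 0.8 = 1.449 mg/L as Cl₂.
Cl₂ equivalent: 1.449 mg/L × 501,000 L = 726.1 g.
Product at 61.3% available Cl: 726.1 / 0.613 = 1185 g.

1.18 kg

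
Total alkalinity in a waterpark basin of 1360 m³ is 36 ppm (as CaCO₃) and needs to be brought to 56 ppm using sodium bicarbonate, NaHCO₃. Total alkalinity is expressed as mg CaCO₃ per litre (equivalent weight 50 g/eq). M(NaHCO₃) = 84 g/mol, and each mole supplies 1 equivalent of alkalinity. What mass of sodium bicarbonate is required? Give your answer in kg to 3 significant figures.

Volume: 1360 m³ = 1,360,000 L.
Alkalinity to add: (56 − 36) = 20 mg/L as CaCO₃ × 1,360,000 L = 27,200 g as CaCO₃.
Equivalents: 27,200 g ÷ 50 g/eq = 544 eq.
NaHCO₃ supplies 1 eq per mole → 544 mol.
Mass: 544 mol × 84 g/mol = 45,700 g.

45.7 kg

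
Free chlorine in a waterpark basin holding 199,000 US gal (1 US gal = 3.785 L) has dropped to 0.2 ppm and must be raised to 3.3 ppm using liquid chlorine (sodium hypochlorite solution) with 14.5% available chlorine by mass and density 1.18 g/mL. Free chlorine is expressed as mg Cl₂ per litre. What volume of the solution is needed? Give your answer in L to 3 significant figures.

13.6 L

Volume: 199,000 US gal × 3.785 L/gal = 753,215 L.
Chlorine deficit: 3.3 − 0.2 = 3.1 ppm = 3.1 mg/L as Cl₂.
Cl₂ equivalent needed: 3.1 mg/L × 753,215 L = 2,335,000 mg = 2335 g.
Product at 14.5% available chlorine: 2335 / 0.145 = 16,100 g.
Volume at density 1.18 g/mL: 16,100 g ÷ 1.18 g/mL = 13,650 mL.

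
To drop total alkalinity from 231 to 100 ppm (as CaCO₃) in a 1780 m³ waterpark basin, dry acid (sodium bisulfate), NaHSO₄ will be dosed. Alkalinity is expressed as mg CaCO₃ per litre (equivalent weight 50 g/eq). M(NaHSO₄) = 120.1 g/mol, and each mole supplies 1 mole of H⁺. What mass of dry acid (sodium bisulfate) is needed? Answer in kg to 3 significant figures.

560 kg

Volume: 1780 m³ = 1,780,000 L.
Alkalinity to neutralize: (231 − 100) = 131 mg/L as CaCO₃ × 1,780,000 L = 233,200 g as CaCO₃.
Equivalents of H⁺ required: 233,200 ÷ 50 g/eq = 4664 eq = 4664 mol NaHSO₄.
Mass of NaHSO₄: 4664 × 120.1 = 560,100 g.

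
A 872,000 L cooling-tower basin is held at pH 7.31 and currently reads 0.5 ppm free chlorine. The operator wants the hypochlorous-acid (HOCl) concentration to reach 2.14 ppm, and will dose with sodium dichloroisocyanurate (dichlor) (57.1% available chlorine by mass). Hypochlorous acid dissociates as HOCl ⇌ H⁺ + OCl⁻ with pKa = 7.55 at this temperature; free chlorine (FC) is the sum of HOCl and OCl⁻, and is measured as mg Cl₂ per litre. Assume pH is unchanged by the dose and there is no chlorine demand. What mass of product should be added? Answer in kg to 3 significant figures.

4.39 kg

[OCl⁻]/[HOCl] = 10^(pH − pKa) = 10^(7.31 − 7.55) = 0.5754; fraction as HOCl = 1/(1 + 0.5754) = 0.6347.
Free chlorine required for 2.14 ppm HOCl: 2.14 / 0.6347 = 3.371 ppm.
FC to add: 3.371 − 0.5 = 2.871 mg/L as Cl₂.
Cl₂ equivalent: 2.871 mg/L × 872,000 L = 2504 g.
Product at 57.1% available Cl: 2504 / 0.571 = 4385 g.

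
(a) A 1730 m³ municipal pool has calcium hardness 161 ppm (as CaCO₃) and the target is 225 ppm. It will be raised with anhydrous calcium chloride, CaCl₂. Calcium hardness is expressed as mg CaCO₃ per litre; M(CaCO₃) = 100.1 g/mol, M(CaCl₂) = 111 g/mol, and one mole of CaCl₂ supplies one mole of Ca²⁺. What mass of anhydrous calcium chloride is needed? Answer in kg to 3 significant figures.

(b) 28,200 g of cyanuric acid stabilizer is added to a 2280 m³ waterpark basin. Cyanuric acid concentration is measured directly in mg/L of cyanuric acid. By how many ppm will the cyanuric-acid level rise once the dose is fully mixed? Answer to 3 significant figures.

(a) Volume: 1730 m³ = 1,730,000 L.
(a) Hardness to add: (225 − 161) = 64 mg/L as CaCO₃ × 1,730,000 L = 110,700 g as CaCO₃.
(a) Moles of Ca²⁺ (1 mol Ca²⁺ ≡ 1 mol CaCO₃): 110,700 / 100.1 g/mol = 1106 mol.
(a) Mass of CaCl₂: 1106 × 111 = 122,800 g.

(b) Volume: 2280 m³ = 2,280,000 L.
(b) Rise: 28,200 g / 2,280,000 L × 1000 = 12.37 mg/L.

(a) 123 kg; (b) 12.4 ppm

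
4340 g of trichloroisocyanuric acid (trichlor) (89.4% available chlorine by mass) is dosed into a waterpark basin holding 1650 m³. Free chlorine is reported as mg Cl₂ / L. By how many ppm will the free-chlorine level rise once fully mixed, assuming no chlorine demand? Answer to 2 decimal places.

Volume: 1650 m³ = 1,650,000 L.
Available chlorine delivered: 4340 g × 0.894 = 3880 g as Cl₂.
Concentration rise: 3880 g / 1,650,000 L = 2.351 mg/L = 2.35 ppm.

2.35 ppm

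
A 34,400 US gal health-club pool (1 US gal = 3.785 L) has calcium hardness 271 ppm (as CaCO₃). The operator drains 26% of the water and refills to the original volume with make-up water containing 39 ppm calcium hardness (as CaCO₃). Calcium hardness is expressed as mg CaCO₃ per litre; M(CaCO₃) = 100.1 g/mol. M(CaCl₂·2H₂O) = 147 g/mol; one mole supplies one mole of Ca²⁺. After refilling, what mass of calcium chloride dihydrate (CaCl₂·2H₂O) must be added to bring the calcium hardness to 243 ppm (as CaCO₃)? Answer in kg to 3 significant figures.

Volume: 34,400 US gal × 3.785 L/gal = 130,204 L.
After draining 26% and refilling: 271 × 0.74 + 39 × 0.26 = 210.68 ppm.
Deficit to target: 243 − 210.68 = 32.32 mg/L.
As CaCO₃: 32.32 mg/L × 130,204 L = 4208 g; ÷ 100.1 = 42.04 mol Ca²⁺.
Mass: 42.04 × 147 = 6180 g.

6.18 kg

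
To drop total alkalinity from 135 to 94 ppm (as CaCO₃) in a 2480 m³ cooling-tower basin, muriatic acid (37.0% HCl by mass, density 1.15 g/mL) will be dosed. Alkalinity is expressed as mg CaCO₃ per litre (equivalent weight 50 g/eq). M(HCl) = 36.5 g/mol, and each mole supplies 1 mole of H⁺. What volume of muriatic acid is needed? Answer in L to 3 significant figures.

174 L

Volume: 2480 m³ = 2,480,000 L.
Alkalinity to neutralize: (135 − 94) = 41 mg/L as CaCO₃ × 2,480,000 L = 101,700 g as CaCO₃.
Equivalents of H⁺ required: 101,700 ÷ 50 g/eq = 2034 eq = 2034 mol HCl.
Mass of HCl: 2034 × 36.5 = 74,230 g.
Mass of 37.0% solution: 74,230 / 0.37 = 200,600 g.
Volume: 200,600 g ÷ 1.15 g/mL = 174,400 mL.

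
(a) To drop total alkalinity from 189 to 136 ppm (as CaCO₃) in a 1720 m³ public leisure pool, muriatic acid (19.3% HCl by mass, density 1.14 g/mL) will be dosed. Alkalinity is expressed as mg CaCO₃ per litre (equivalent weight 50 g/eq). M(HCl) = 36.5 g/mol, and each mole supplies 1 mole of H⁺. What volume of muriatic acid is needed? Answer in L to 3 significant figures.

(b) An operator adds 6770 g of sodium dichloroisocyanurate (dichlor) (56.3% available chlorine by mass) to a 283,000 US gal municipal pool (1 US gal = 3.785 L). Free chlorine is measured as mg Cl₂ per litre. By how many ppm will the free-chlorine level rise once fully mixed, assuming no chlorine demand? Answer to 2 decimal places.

(a) 302 L; (b) 3.56 ppm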